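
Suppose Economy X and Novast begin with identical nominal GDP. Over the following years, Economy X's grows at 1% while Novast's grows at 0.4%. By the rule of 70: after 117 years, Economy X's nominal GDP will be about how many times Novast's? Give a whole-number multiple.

≈ 2 times

Only the 0.6-point difference matters.
70/0.6 ≈ 116.67 years per doubling of the ratio; 117 years gives 1.00 doublings, so ≈ 2×.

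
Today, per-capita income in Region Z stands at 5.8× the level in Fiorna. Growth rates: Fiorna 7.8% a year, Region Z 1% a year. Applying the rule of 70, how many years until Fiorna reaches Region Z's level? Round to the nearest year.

about 26 years

Fiorna gains on Region Z at 7.8% − 1% = 6.8 points a year.
At that relative rate the gap halves every 70/6.8 ≈ 10.29 years.
A 5.8× gap takes log₂(5.8) ≈ 2.54 halvings to close: 2.54 × 10.29 ≈ 26 years.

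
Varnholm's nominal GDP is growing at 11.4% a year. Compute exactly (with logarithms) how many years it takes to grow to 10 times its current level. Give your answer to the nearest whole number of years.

t = ln(10) / ln(1 + 0.114) = 2.3026 / 0.107957 ≈ 21.33.
≈ 21 years.

21 years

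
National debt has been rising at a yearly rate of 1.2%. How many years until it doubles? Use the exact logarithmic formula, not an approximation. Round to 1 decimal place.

t = ln(2) / ln(1 + 0.012) = 0.6931 / 0.011929 ≈ 58.10.

58.1 years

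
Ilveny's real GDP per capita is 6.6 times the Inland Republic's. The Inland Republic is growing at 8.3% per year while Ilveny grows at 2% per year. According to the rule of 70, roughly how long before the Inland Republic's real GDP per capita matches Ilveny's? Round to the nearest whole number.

approximately 30 years

The growth-rate gap is 8.3% − 2% = 6.3 percentage points.
So the ratio between them halves every 70/6.3 ≈ 11.11 years.
A 6.6 times gap takes log₂(6.6) ≈ 2.72 halvings to close: 2.72 × 11.11 ≈ 30 years.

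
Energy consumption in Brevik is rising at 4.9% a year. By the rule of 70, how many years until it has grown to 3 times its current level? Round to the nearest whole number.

about 23 years

At 4.9% it doubles every 70/4.9 ≈ 14.29 years.
3× is log₂ 3 ≈ 1.58 doublings, so ≈ 1.58 × 14.29 = 23 years.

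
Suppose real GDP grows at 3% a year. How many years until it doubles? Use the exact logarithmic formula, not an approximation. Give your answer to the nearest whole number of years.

23 years

t = ln(2) / ln(1 + 0.03) = 0.6931 / 0.029559 ≈ 23.45.
≈ 23 years.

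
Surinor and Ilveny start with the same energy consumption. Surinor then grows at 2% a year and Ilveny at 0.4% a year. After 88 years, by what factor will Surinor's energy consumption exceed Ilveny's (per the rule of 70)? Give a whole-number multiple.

approximately 4 times

Rate gap = 2% − 0.4% = 1.6 points.
The ratio doubles every 70/1.6 ≈ 43.75 years.
88/43.75 ≈ 2.01 doublings → ratio ≈ 2^2.01 ≈ 4.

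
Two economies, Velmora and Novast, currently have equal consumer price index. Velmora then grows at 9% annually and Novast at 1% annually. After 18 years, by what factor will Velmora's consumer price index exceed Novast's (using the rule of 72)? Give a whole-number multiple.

4 times

Only the 8-point difference matters.
72/8 ≈ 9.00 years per doubling of the ratio; 18 years gives 2.00 doublings, so ≈ 4×.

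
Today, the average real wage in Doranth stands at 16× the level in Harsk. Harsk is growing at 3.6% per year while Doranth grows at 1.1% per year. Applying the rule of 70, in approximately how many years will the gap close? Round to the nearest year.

The growth-rate gap is 3.6% − 1.1% = 2.5 percentage points.
So the ratio between them halves every 70/2.5 ≈ 28.00 years.
A 16× gap closes after 4 halvings: 4 × 28.00 ≈ 112 years.

approximately 112 years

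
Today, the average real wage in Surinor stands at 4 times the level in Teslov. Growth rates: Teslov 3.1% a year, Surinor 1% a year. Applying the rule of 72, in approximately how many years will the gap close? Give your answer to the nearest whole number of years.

The growth-rate gap is 3.1% − 1% = 2.1 percentage points.
So the ratio between them halves every 72/2.1 ≈ 34.29 years.
A 4 times gap closes after 2 halvings: 2 × 34.29 ≈ 69 years.

roughly 69 years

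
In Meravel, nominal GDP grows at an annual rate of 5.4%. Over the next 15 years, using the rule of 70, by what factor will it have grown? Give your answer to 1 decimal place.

Doubling time ≈ 70/5.4 = 12.96 years.
15 years / 12.96 ≈ 1.16 doublings → factor 2^1.16 ≈ 2.2.

≈ 2.2 times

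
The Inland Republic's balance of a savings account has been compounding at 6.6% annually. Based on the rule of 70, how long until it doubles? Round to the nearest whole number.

At 6.6%, doubling takes about 70/6.6 = 10.61 years.

roughly 11 years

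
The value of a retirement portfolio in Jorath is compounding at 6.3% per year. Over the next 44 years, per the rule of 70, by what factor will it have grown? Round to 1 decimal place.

≈ 15.6 times

Doubles every ≈ 11.11 years (70/6.3).
44 years is 3.96 doublings; 2^3.96 ≈ 15.6×.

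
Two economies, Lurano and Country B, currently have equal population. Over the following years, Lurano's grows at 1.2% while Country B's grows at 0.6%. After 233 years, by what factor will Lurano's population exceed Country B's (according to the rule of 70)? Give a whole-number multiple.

4 times

Rate gap = 1.2% − 0.6% = 0.6 points.
The ratio doubles every 70/0.6 ≈ 116.67 years.
233/116.67 ≈ 2.00 doublings → ratio ≈ 2^2.00 ≈ 4.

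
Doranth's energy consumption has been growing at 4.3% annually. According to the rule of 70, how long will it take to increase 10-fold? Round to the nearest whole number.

One doubling takes 70/4.3 = 16.28 years.
Reaching 10× takes log₂(10) ≈ 3.32 doublings.
3.32 × 16.28 ≈ 54 years.

about 54 years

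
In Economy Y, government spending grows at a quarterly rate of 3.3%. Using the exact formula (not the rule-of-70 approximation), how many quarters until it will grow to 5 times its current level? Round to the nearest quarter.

t = ln(5) / ln(1 + 0.033) = 1.6094 / 0.032467 ≈ 49.57.
≈ 50 quarters.

50 quarters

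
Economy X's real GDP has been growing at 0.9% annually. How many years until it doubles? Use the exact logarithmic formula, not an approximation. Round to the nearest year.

t = ln(2) / ln(1 + 0.009) = 0.6931 / 0.008960 ≈ 77.35.
≈ 77 years.

77 years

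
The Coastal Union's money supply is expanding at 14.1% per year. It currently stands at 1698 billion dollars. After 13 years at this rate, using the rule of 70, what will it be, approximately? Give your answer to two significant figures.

It doubles every 70/14.1 ≈ 4.96 years, so 13 years is 2.62 doublings.
2^2.62 ≈ 6.15; 1698 × 6.15 ≈ 10000 billion dollars.

roughly 10000 billion dollars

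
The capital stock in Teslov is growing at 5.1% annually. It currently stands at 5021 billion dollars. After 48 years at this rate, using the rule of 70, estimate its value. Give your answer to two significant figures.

Doubling time ≈ 70/5.1 = 13.73 years.
48 years is 48/13.73 ≈ 3.50 doublings, a factor of 2^3.50 ≈ 11.31.
5021 × 11.31 ≈ 57000 billion dollars.

about 57000 billion dollars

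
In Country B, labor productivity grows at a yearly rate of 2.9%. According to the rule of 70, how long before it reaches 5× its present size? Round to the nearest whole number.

56 years

Doubling time ≈ 70/2.9 = 24.14 years.
5× is log₂ 5 ≈ 2.32 doublings, so ≈ 2.32 × 24.14 = 56 years.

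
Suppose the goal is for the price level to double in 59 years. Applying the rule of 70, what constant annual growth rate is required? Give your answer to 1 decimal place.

70 / 59 ≈ 1.19, so about 1.2% annually.

around 1.2% annually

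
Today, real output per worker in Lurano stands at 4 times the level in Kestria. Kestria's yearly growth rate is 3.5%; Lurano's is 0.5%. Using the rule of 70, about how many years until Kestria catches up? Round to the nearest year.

What matters is the difference: 3 pp.
Rule of 70 on the gap: the ratio halves every 70/3 ≈ 23.33 years.
A 4 times gap closes after 2 halvings: 2 × 23.33 ≈ 47 years.

approximately 47 years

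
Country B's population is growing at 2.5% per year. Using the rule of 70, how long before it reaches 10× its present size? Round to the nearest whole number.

Doubling time ≈ 70/2.5 = 28.00 years.
Reaching 10× takes log₂(10) ≈ 3.32 doublings.
3.32 × 28.00 ≈ 93 years.

93 years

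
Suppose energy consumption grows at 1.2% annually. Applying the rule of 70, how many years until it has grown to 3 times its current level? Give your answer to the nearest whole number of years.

One doubling takes 70/1.2 = 58.33 years.
Reaching 3× takes log₂(3) ≈ 1.58 doublings.
1.58 × 58.33 ≈ 92 years.

roughly 92 years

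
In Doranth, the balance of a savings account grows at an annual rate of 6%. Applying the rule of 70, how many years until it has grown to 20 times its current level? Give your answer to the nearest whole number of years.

Doubling time ≈ 70/6 = 11.67 years.
Reaching 20× takes log₂(20) ≈ 4.32 doublings.
4.32 × 11.67 ≈ 50 years.

50 years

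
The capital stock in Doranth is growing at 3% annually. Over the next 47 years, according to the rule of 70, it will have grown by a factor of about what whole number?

around 4 times

At 3% one doubling takes ≈ 23.33 years; 47 years is 2 of them, so ×4.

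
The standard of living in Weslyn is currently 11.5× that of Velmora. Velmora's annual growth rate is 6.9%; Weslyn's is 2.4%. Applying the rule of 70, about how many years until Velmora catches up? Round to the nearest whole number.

55 years

Velmora gains on Weslyn at 6.9% − 2.4% = 4.5 points a year.
At that relative rate the gap halves every 70/4.5 ≈ 15.56 years.
An 11.5× gap takes log₂(11.5) ≈ 3.52 halvings to close: 3.52 × 15.56 ≈ 55 years.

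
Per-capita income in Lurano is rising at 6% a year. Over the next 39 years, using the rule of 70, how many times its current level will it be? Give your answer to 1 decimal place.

around 10.1 times

Doubles every ≈ 11.67 years (70/6).
39 years is 3.34 doublings; 2^3.34 ≈ 10.1×.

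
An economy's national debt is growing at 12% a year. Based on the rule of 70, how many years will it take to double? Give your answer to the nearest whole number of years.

At 12%, doubling takes about 70/12 = 5.83 years.

approximately 6 years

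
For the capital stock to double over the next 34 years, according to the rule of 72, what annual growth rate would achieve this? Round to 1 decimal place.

approximately 2.1% annually

72 / 34 ≈ 2.12, so about 2.1% annually.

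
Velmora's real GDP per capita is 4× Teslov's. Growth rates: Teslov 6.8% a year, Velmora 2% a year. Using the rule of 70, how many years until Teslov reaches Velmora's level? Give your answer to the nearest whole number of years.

about 29 years

The growth-rate gap is 6.8% − 2% = 4.8 percentage points.
So the ratio between them halves every 70/4.8 ≈ 14.58 years.
A 4× gap closes after 2 halvings: 2 × 14.58 ≈ 29 years.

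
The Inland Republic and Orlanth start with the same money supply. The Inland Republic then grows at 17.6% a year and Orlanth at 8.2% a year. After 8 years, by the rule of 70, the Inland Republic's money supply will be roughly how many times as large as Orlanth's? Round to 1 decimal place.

Only the 9.4-point difference matters.
70/9.4 ≈ 7.45 years per doubling of the ratio; 8 years gives 1.07 doublings, so ≈ 2.1×.

≈ 2.1 times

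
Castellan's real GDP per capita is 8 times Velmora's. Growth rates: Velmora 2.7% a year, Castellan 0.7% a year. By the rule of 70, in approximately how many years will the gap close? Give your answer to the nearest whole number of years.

around 105 years

Velmora gains on Castellan at 2.7% − 0.7% = 2 points a year.
At that relative rate the gap halves every 70/2 ≈ 35.00 years.
An 8 times gap closes after 3 halvings: 3 × 35.00 ≈ 105 years.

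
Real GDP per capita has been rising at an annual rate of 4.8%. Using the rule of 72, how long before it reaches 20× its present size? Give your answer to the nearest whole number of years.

65 years

Doubling time ≈ 72/4.8 = 15.00 years.
Reaching 20× takes log₂(20) ≈ 4.32 doublings.
4.32 × 15.00 ≈ 65 years.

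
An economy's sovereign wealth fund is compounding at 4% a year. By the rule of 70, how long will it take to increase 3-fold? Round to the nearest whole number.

approximately 28 years

At 4% it doubles every 70/4 ≈ 17.50 years.
Reaching 3× takes log₂(3) ≈ 1.58 doublings.
1.58 × 17.50 ≈ 28 years.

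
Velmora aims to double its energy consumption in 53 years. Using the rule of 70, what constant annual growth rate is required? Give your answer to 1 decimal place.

70 / 53 ≈ 1.32, so about 1.3% a year.

roughly 1.3%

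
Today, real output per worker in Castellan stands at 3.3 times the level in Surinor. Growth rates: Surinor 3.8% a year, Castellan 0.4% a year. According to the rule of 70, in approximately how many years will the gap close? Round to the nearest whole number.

roughly 35 years

The growth-rate gap is 3.8% − 0.4% = 3.4 percentage points.
So the ratio between them halves every 70/3.4 ≈ 20.59 years.
A 3.3 times gap takes log₂(3.3) ≈ 1.72 halvings to close: 1.72 × 20.59 ≈ 35 years.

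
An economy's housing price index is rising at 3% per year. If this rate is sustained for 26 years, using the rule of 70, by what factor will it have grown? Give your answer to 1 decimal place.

Doubles every ≈ 23.33 years (70/3).
26 years is 1.11 doublings; 2^1.11 ≈ 2.2×.

about 2.2 times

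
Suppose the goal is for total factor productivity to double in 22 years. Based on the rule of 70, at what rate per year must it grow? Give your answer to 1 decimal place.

70 / 22 ≈ 3.18, so about 3.2% per year.

approximately 3.2%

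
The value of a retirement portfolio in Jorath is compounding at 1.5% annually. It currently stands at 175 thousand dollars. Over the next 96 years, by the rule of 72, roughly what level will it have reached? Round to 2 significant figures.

It doubles every 72/1.5 ≈ 48.00 years, so 96 years is 2.00 doublings.
2^2.00 ≈ 4.00; 175 × 4.00 ≈ 700 thousand dollars.

approximately 700 thousand dollars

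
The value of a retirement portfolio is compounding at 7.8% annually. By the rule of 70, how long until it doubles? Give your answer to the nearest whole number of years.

about 9 years

70/7.8 ≈ 8.97, so it doubles roughly every 9 years.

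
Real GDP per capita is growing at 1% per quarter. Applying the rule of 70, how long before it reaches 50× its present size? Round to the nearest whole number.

One doubling takes 70/1 = 70.00 quarters.
Reaching 50× takes log₂(50) ≈ 5.64 doublings.
5.64 × 70.00 ≈ 395 quarters.

≈ 395 quarters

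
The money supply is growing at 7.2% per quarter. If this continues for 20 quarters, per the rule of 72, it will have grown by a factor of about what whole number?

roughly 4 times

At 7.2% one doubling takes ≈ 10.00 quarters; 20 quarters is 2 of them, so ×4.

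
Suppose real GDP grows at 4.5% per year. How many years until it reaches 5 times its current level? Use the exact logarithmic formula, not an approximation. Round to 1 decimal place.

36.6 years

t = ln(5) / ln(1 + 0.045) = 1.6094 / 0.044017 ≈ 36.56.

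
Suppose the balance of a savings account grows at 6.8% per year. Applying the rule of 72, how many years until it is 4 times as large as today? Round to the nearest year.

21 years

At 6.8% it doubles every 72/6.8 ≈ 10.59 years.
4× is 2 doublings, so 2 × 10.59 ≈ 21 years.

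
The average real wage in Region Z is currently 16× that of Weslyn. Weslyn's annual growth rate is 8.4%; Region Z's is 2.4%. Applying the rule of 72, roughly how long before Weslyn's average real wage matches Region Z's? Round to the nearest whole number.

What matters is the difference: 6 pp.
Rule of 72 on the gap: the ratio halves every 72/6 ≈ 12.00 years.
A 16× gap closes after 4 halvings: 4 × 12.00 ≈ 48 years.

roughly 48 years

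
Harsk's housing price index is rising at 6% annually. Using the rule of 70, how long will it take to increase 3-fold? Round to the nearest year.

around 18 years

Doubling time ≈ 70/6 = 11.67 years.
Reaching 3× takes log₂(3) ≈ 1.58 doublings.
1.58 × 11.67 ≈ 18 years.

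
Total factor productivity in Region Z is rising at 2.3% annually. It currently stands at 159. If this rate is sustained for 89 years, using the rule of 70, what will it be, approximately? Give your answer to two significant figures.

≈ 1200

It doubles every 70/2.3 ≈ 30.43 years, so 89 years is 2.92 doublings.
2^2.92 ≈ 7.57; 159 × 7.57 ≈ 1200.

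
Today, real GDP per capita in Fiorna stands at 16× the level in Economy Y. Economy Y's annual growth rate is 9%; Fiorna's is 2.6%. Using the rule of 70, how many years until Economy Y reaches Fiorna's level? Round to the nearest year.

44 years

What matters is the difference: 6.4 pp.
Rule of 70 on the gap: the ratio halves every 70/6.4 ≈ 10.94 years.
A 16× gap closes after 4 halvings: 4 × 10.94 ≈ 44 years.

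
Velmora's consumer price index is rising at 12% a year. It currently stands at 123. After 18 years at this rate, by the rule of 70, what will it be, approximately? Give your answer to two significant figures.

around 1000

It doubles every 70/12 ≈ 5.83 years, so 18 years is 3.09 doublings.
2^3.09 ≈ 8.51; 123 × 8.51 ≈ 1000.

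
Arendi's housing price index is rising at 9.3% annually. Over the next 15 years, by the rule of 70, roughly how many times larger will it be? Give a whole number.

70/9.3 ≈ 7.53 years per doubling.
15 years fits 2 doublings: 2^2 = 4.

approximately 4 times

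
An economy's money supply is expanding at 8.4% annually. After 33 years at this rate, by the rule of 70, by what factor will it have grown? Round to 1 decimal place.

Doubling time ≈ 70/8.4 = 8.33 years.
33 years / 8.33 ≈ 3.96 doublings → factor 2^3.96 ≈ 15.6.

15.6 times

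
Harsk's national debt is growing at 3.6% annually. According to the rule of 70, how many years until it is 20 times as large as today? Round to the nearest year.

Doubling time ≈ 70/3.6 = 19.44 years.
Reaching 20× takes log₂(20) ≈ 4.32 doublings.
4.32 × 19.44 ≈ 84 years.

about 84 years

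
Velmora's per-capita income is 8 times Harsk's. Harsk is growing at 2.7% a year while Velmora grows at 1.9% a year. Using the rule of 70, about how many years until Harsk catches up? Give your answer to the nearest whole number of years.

around 263 years

The growth-rate gap is 2.7% − 1.9% = 0.8 percentage points.
So the ratio between them halves every 70/0.8 ≈ 87.50 years.
An 8 times gap closes after 3 halvings: 3 × 87.50 ≈ 263 years.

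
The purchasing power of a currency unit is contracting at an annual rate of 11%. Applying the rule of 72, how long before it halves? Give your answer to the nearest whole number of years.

around 7 years

Halving time ≈ 72 / 11 = 6.55 → 7 years.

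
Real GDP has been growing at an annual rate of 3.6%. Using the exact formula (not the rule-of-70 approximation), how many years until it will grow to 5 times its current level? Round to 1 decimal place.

t = ln(5) / ln(1 + 0.036) = 1.6094 / 0.035367 ≈ 45.51.

45.5 years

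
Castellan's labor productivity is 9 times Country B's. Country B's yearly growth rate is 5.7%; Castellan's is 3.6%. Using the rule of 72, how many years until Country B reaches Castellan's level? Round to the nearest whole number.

109 years

What matters is the difference: 2.1 pp.
Rule of 72 on the gap: the ratio halves every 72/2.1 ≈ 34.29 years.
A 9 times gap takes log₂(9) ≈ 3.17 halvings to close: 3.17 × 34.29 ≈ 109 years.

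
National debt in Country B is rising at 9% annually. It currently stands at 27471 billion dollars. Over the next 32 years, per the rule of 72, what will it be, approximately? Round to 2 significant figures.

about 440000 billion dollars

It doubles every 72/9 ≈ 8.00 years, so 32 years is 4.00 doublings.
2^4.00 ≈ 16.00; 27471 × 16.00 ≈ 440000 billion dollars.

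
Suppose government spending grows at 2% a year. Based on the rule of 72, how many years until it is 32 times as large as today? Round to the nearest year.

Doubling time ≈ 72/2 = 36.00 years.
32 = 2^5, so 5 doublings → 180 years.

roughly 180 years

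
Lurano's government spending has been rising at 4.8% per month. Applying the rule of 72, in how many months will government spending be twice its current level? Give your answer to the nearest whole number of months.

At 4.8%, doubling takes about 72/4.8 = 15.00 months.

roughly 15 months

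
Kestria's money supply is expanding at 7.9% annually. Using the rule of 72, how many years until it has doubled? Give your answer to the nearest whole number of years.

Doubling time ≈ 72 / 7.9 = 9.11 years.

roughly 9 years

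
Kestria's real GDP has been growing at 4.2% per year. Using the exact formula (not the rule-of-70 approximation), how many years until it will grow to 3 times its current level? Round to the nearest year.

27 years

t = ln(3) / ln(1 + 0.042) = 1.0986 / 0.041142 ≈ 26.70.
≈ 27 years.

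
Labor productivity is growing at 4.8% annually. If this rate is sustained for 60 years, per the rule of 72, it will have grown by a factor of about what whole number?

72/4.8 ≈ 15.00 years per doubling.
60 years fits 4 doublings: 2^4 = 16.

roughly 16 times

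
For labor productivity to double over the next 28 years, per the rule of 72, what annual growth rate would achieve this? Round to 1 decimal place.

72 / 28 ≈ 2.57, so about 2.6% a year.

2.6%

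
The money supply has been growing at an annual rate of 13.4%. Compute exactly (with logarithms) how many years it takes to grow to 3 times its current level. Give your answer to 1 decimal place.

t = ln(3) / ln(1 + 0.134) = 1.0986 / 0.125751 ≈ 8.74.

8.7 years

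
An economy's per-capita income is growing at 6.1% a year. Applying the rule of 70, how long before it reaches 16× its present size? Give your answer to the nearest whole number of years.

≈ 46 years

Doubling time ≈ 70/6.1 = 11.48 years.
16 = 2^4, so 4 doublings → 46 years.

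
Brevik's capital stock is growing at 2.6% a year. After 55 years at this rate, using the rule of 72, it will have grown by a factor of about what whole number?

72/2.6 ≈ 27.69 years per doubling.
55 years fits 2 doublings: 2^2 = 4.

about 4 times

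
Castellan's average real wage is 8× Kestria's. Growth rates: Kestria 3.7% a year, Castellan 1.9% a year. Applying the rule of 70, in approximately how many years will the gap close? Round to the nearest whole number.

≈ 117 years

The growth-rate gap is 3.7% − 1.9% = 1.8 percentage points.
So the ratio between them halves every 70/1.8 ≈ 38.89 years.
An 8× gap closes after 3 halvings: 3 × 38.89 ≈ 117 years.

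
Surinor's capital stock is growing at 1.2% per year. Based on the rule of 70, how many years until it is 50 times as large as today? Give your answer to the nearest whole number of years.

around 329 years

One doubling takes 70/1.2 = 58.33 years.
Reaching 50× takes log₂(50) ≈ 5.64 doublings.
5.64 × 58.33 ≈ 329 years.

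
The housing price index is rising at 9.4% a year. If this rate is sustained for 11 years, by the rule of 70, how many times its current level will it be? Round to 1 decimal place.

roughly 2.8 times

Doubles every ≈ 7.45 years (70/9.4).
11 years is 1.48 doublings; 2^1.48 ≈ 2.8×.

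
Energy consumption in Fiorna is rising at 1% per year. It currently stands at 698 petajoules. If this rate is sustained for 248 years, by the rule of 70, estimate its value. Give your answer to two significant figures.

approximately 8100 petajoules

It doubles every 70/1 ≈ 70.00 years, so 248 years is 3.54 doublings.
2^3.54 ≈ 11.63; 698 × 11.63 ≈ 8100 petajoules.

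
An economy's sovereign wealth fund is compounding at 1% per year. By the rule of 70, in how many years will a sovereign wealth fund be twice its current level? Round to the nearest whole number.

70/1 ≈ 70.00, so it doubles roughly every 70 years.

around 70 years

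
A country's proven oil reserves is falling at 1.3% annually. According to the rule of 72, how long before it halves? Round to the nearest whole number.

approximately 55 years

The rule works in reverse for decay: 72/1.3 ≈ 55.38 years to halve.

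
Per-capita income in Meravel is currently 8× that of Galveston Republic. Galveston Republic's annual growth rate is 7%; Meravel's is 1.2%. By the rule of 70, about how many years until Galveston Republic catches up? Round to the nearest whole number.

≈ 36 years

What matters is the difference: 5.8 pp.
Rule of 70 on the gap: the ratio halves every 70/5.8 ≈ 12.07 years.
An 8× gap closes after 3 halvings: 3 × 12.07 ≈ 36 years.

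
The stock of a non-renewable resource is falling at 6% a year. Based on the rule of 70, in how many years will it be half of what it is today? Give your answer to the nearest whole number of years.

≈ 12 years

Falling at 6%, it halves about every 70/6 = 11.67 years.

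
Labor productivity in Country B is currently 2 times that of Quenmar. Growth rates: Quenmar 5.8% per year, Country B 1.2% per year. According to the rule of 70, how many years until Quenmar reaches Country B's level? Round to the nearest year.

≈ 15 years

What matters is the difference: 4.6 pp.
Rule of 70 on the gap: the ratio halves every 70/4.6 ≈ 15.22 years.
A 2 times gap closes after 1 halving: 1 × 15.22 ≈ 15 years.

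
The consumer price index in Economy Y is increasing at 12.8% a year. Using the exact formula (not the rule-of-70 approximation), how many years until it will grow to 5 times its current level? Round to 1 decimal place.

t = ln(5) / ln(1 + 0.128) = 1.6094 / 0.120446 ≈ 13.36.

13.4 years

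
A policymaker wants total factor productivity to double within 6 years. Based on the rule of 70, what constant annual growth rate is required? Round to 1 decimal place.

70 / 6 ≈ 11.67, so about 11.7% annually.

approximately 11.7% annually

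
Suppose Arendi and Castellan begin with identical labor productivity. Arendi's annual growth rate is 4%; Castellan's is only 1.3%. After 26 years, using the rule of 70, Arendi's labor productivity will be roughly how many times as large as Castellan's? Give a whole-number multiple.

Rate gap = 4% − 1.3% = 2.7 points.
The ratio doubles every 70/2.7 ≈ 25.93 years.
26/25.93 ≈ 1.00 doublings → ratio ≈ 2^1.00 ≈ 2.

around 2 times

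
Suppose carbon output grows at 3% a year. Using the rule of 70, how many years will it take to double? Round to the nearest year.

70/3 ≈ 23.33, so it doubles roughly every 23 years.

about 23 years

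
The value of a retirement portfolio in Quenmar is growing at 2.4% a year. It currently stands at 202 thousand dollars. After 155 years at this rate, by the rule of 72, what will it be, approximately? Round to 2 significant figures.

7300 thousand dollars

It doubles every 72/2.4 ≈ 30.00 years, so 155 years is 5.17 doublings.
2^5.17 ≈ 36.00; 202 × 36.00 ≈ 7300 thousand dollars.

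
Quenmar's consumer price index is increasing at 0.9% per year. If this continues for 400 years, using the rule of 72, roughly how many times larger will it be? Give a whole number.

approximately 32 times

Doubling time ≈ 72/0.9 = 80.00 years.
400/80.00 ≈ 5 doublings, so about 2^5 = 32×.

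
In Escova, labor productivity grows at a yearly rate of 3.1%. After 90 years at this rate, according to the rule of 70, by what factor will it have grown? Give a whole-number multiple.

70/3.1 ≈ 22.58 years per doubling.
90 years fits 4 doublings: 2^4 = 16.

16 times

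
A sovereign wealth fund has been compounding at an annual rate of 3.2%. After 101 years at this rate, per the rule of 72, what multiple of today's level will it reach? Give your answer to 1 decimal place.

Doubles every ≈ 22.50 years (72/3.2).
101 years is 4.49 doublings; 2^4.49 ≈ 22.5×.

≈ 22.5 times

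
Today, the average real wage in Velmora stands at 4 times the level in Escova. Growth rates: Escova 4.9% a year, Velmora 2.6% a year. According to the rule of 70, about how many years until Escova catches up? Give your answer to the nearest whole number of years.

What matters is the difference: 2.3 pp.
Rule of 70 on the gap: the ratio halves every 70/2.3 ≈ 30.43 years.
A 4 times gap closes after 2 halvings: 2 × 30.43 ≈ 61 years.

approximately 61 years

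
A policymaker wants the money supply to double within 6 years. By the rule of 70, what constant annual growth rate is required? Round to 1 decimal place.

≈ 11.7%

70 / 6 ≈ 11.67, so about 11.7% annually.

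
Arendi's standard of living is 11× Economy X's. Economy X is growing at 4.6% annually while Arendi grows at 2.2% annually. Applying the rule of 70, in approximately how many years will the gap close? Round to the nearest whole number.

Economy X gains on Arendi at 4.6% − 2.2% = 2.4 points a year.
At that relative rate the gap halves every 70/2.4 ≈ 29.17 years.
An 11× gap takes log₂(11) ≈ 3.46 halvings to close: 3.46 × 29.17 ≈ 101 years.

≈ 101 years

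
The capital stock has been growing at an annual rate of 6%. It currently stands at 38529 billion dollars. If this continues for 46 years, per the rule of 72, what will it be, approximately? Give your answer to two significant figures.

about 550000 billion dollars

Doubling time ≈ 72/6 = 12.00 years.
46 years is 46/12.00 ≈ 3.83 doublings, a factor of 2^3.83 ≈ 14.22.
38529 × 14.22 ≈ 550000 billion dollars.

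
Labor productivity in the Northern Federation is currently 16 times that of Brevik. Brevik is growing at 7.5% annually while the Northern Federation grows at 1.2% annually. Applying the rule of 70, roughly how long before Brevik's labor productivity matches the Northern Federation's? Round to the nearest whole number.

What matters is the difference: 6.3 pp.
Rule of 70 on the gap: the ratio halves every 70/6.3 ≈ 11.11 years.
A 16 times gap closes after 4 halvings: 4 × 11.11 ≈ 44 years.

approximately 44 years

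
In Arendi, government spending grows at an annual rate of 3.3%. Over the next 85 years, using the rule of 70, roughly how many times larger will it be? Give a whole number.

Doubling time ≈ 70/3.3 = 21.21 years.
85/21.21 ≈ 4 doublings, so about 2^4 = 16×.

≈ 16 times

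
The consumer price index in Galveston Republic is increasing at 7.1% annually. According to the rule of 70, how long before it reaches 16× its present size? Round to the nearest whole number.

roughly 39 years

At 7.1% it doubles every 70/7.1 ≈ 9.86 years.
Getting to 16× needs 4 doublings: 4 × 9.86 ≈ 39 years.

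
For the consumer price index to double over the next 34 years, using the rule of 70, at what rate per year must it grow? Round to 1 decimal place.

around 2.1%

70 / 34 ≈ 2.06, so about 2.1% per year.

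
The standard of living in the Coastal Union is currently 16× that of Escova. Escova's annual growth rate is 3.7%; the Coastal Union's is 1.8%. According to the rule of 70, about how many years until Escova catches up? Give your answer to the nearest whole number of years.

≈ 147 years

What matters is the difference: 1.9 pp.
Rule of 70 on the gap: the ratio halves every 70/1.9 ≈ 36.84 years.
A 16× gap closes after 4 halvings: 4 × 36.84 ≈ 147 years.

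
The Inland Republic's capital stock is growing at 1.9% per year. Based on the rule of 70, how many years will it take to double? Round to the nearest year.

At 1.9%, doubling takes about 70/1.9 = 36.84 years.

about 37 years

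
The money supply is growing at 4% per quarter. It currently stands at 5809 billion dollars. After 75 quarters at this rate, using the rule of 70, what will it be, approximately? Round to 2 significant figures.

approximately 110000 billion dollars

Doubling time ≈ 70/4 = 17.50 quarters.
75 quarters is 75/17.50 ≈ 4.29 doublings, a factor of 2^4.29 ≈ 19.56.
5809 × 19.56 ≈ 110000 billion dollars.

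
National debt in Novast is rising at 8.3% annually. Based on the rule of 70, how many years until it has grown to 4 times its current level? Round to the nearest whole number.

Doubling time ≈ 70/8.3 = 8.43 years.
4× is 2 doublings, so 2 × 8.43 ≈ 17 years.

roughly 17 years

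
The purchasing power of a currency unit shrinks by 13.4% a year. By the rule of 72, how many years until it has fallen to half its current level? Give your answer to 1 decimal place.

approximately 5.4 years

Halving time ≈ 72 / 13.4 = 5.37 → 5.4 years.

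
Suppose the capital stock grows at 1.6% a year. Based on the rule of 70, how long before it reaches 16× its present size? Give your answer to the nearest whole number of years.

≈ 175 years

At 1.6% it doubles every 70/1.6 ≈ 43.75 years.
16× is 4 doublings, so 4 × 43.75 ≈ 175 years.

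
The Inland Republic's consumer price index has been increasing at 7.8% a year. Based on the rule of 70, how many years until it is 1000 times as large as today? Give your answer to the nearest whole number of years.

One doubling takes 70/7.8 = 8.97 years.
1000× is log₂ 1000 ≈ 9.97 doublings, so ≈ 9.97 × 8.97 = 89 years.

approximately 89 years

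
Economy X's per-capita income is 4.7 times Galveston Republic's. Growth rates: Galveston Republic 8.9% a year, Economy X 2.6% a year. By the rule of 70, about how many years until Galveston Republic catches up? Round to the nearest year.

roughly 25 years

The growth-rate gap is 8.9% − 2.6% = 6.3 percentage points.
So the ratio between them halves every 70/6.3 ≈ 11.11 years.
A 4.7 times gap takes log₂(4.7) ≈ 2.23 halvings to close: 2.23 × 11.11 ≈ 25 years.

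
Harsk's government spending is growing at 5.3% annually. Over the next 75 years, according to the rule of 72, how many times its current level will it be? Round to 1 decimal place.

45.9 times

Doubles every ≈ 13.58 years (72/5.3).
75 years is 5.52 doublings; 2^5.52 ≈ 45.9×.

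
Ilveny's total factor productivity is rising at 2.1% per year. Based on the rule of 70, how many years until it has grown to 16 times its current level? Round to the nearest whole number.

One doubling takes 70/2.1 = 33.33 years.
Getting to 16× needs 4 doublings: 4 × 33.33 ≈ 133 years.

roughly 133 years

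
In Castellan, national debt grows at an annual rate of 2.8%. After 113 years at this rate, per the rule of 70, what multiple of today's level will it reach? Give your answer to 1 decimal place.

Doubling time ≈ 70/2.8 = 25.00 years.
113 years / 25.00 ≈ 4.52 doublings → factor 2^4.52 ≈ 22.9.

approximately 22.9 times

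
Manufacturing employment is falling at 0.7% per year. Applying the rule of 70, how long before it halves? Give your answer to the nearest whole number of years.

approximately 100 years

Halving time ≈ 70 / 0.7 = 100.00 → 100 years.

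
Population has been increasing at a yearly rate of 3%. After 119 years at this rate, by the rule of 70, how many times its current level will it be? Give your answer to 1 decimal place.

Doubling time ≈ 70/3 = 23.33 years.
119 years / 23.33 ≈ 5.10 doublings → factor 2^5.10 ≈ 34.3.

around 34.3 times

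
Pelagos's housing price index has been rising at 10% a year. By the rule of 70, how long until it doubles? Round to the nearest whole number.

Doubling time ≈ 70 / 10 = 7.00 years.

7 years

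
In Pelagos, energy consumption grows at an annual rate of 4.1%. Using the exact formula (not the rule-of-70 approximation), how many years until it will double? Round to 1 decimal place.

t = ln(2) / ln(1 + 0.041) = 0.6931 / 0.040182 ≈ 17.25.

17.3 years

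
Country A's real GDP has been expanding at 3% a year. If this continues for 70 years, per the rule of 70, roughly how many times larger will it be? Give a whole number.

around 8 times

At 3% one doubling takes ≈ 23.33 years; 70 years is 3 of them, so ×8.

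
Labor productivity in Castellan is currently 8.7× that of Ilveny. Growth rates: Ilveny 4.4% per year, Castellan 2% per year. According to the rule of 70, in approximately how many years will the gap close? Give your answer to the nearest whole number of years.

The growth-rate gap is 4.4% − 2% = 2.4 percentage points.
So the ratio between them halves every 70/2.4 ≈ 29.17 years.
An 8.7× gap takes log₂(8.7) ≈ 3.12 halvings to close: 3.12 × 29.17 ≈ 91 years.

91 years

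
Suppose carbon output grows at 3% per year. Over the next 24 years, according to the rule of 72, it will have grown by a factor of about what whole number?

approximately 2 times

72/3 ≈ 24.00 years per doubling.
24 years fits 1 doubling: 2^1 = 2.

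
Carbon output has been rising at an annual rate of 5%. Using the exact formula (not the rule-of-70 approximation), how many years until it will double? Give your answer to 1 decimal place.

14.2 years

t = ln(2) / ln(1 + 0.05) = 0.6931 / 0.048790 ≈ 14.21.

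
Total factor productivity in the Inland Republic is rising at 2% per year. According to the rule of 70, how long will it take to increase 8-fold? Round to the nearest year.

Doubling time ≈ 70/2 = 35.00 years.
8× is 3 doublings, so 3 × 35.00 ≈ 105 years.

approximately 105 years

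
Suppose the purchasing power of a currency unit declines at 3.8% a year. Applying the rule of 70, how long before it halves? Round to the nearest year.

Halving time ≈ 70 / 3.8 = 18.42 → 18 years.

about 18 years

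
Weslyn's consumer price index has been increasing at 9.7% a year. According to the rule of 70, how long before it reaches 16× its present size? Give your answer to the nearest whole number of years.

One doubling takes 70/9.7 = 7.22 years.
16 = 2^4, so 4 doublings → 29 years.

about 29 years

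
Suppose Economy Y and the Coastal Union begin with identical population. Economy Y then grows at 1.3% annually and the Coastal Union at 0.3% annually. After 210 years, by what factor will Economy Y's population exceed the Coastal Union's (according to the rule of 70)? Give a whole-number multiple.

Only the 1-point difference matters.
70/1 ≈ 70.00 years per doubling of the ratio; 210 years gives 3.00 doublings, so ≈ 8×.

around 8 times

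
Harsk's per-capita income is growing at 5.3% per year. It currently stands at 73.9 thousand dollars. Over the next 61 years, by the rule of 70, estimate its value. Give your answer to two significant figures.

around 1800 thousand dollars

Doubling time ≈ 70/5.3 = 13.21 years.
61 years is 61/13.21 ≈ 4.62 doublings, a factor of 2^4.62 ≈ 24.59.
73.9 × 24.59 ≈ 1800 thousand dollars.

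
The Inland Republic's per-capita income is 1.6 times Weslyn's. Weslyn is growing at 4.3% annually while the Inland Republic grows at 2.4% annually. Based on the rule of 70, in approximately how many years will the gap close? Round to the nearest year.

The growth-rate gap is 4.3% − 2.4% = 1.9 percentage points.
So the ratio between them halves every 70/1.9 ≈ 36.84 years.
A 1.6 times gap takes log₂(1.6) ≈ 0.68 halvings to close: 0.68 × 36.84 ≈ 25 years.

around 25 years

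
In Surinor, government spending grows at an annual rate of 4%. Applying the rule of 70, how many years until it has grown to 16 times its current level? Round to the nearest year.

≈ 70 years

Doubling time ≈ 70/4 = 17.50 years.
Getting to 16× needs 4 doublings: 4 × 17.50 ≈ 70 years.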